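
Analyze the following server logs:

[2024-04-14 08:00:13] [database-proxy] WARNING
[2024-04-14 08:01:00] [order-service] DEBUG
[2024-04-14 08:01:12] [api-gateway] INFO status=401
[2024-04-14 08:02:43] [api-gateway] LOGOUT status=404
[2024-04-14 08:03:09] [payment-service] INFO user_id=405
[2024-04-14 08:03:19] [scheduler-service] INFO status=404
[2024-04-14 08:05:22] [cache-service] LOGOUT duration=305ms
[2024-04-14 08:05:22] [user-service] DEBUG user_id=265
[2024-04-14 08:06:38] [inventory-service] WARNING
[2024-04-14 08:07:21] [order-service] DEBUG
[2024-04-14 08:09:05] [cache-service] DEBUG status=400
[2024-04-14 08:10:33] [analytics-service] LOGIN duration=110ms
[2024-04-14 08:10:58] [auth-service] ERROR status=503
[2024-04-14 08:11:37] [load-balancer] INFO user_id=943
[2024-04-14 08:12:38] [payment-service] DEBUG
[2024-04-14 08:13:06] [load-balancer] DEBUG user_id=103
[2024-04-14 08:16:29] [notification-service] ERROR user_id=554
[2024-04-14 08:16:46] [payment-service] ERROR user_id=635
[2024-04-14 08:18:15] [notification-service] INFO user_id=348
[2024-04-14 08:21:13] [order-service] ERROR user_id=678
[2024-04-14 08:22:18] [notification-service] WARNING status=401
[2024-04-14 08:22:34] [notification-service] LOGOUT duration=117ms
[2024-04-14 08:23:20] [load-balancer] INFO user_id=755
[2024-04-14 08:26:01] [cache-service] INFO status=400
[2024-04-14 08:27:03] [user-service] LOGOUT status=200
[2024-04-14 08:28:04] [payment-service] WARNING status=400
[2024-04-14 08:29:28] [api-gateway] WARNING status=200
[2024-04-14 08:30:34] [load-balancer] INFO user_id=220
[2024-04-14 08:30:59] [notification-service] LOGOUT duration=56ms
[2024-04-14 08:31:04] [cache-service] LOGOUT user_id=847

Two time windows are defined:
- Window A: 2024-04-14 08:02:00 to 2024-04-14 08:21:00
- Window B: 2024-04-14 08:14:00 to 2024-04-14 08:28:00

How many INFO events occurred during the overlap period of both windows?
1

To find overlap events:

1. Window A: 2024-04-14 08:02:00 to 2024-04-14 08:21:00
2. Window B: 2024-04-14 08:14:00 to 2024-04-14 08:28:00
3. Overlap period: 2024-04-14 08:14:00 to 2024-04-14 08:21:00
4. Count INFO events in overlap: 1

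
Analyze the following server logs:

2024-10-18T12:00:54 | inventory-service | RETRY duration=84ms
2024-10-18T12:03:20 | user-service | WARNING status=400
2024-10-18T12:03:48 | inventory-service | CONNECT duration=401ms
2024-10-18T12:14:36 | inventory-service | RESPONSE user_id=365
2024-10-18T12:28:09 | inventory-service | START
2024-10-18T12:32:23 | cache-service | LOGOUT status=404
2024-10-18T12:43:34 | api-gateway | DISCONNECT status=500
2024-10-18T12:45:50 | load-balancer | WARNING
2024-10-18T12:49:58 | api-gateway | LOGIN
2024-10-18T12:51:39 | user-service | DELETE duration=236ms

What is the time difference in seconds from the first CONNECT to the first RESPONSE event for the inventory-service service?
648

To find the time between events:

1. Locate the first CONNECT event for inventory-service: 2024-10-18T12:03:48
2. Locate the first RESPONSE event for inventory-service: 2024-10-18T12:14:36
3. Calculate the difference: 2024-10-18T12:14:36 - 2024-10-18T12:03:48 = 648 seconds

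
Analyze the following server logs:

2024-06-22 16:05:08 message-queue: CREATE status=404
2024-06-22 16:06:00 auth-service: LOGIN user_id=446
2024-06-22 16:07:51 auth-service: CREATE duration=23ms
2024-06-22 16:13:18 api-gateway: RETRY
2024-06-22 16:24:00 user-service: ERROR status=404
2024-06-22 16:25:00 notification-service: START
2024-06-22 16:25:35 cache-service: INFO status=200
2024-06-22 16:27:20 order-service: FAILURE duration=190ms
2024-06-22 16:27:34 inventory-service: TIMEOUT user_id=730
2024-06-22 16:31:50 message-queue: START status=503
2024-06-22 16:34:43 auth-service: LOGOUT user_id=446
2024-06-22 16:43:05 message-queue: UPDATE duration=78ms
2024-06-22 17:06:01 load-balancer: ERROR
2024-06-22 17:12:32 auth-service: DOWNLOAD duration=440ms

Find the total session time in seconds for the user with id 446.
1723

To calculate session duration:

1. Find LOGIN event for user_id=446: 2024-06-22 16:06:00
2. Find LOGOUT event for user_id=446: 2024-06-22 16:34:43
3. Session duration: 2024-06-22 16:34:43 - 2024-06-22 16:06:00 = 1723 seconds (28 minutes)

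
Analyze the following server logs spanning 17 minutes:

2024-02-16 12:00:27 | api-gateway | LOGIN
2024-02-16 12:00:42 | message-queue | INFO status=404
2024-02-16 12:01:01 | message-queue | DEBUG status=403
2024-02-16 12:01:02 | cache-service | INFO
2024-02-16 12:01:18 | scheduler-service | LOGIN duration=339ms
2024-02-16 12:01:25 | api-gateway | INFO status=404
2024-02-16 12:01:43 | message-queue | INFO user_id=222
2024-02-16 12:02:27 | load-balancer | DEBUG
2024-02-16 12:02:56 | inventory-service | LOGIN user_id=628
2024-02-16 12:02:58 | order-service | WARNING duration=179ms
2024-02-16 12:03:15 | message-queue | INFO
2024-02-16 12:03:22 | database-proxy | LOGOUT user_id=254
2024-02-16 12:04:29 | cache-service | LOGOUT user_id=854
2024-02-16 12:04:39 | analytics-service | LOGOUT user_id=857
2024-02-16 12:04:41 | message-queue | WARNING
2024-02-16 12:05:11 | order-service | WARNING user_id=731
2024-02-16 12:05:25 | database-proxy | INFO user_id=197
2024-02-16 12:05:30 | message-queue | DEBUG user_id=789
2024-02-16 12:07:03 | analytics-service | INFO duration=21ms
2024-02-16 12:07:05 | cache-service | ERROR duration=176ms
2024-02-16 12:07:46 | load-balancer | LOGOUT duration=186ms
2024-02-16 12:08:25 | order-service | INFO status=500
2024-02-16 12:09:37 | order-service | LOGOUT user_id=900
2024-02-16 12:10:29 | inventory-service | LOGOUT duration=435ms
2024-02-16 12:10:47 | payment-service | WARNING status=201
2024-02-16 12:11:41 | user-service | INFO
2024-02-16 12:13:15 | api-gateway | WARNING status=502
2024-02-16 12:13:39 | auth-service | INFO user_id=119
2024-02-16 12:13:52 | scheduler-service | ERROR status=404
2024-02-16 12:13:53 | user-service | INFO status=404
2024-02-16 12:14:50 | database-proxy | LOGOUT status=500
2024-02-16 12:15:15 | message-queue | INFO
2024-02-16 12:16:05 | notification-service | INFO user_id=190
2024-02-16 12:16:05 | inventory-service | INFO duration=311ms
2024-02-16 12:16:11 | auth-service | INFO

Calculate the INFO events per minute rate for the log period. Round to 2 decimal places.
0.88

To calculate the rate:

1. Count total INFO events: 15
2. Total time period: 17 minutes
3. Rate = 15 / 17 = 0.88 events per minute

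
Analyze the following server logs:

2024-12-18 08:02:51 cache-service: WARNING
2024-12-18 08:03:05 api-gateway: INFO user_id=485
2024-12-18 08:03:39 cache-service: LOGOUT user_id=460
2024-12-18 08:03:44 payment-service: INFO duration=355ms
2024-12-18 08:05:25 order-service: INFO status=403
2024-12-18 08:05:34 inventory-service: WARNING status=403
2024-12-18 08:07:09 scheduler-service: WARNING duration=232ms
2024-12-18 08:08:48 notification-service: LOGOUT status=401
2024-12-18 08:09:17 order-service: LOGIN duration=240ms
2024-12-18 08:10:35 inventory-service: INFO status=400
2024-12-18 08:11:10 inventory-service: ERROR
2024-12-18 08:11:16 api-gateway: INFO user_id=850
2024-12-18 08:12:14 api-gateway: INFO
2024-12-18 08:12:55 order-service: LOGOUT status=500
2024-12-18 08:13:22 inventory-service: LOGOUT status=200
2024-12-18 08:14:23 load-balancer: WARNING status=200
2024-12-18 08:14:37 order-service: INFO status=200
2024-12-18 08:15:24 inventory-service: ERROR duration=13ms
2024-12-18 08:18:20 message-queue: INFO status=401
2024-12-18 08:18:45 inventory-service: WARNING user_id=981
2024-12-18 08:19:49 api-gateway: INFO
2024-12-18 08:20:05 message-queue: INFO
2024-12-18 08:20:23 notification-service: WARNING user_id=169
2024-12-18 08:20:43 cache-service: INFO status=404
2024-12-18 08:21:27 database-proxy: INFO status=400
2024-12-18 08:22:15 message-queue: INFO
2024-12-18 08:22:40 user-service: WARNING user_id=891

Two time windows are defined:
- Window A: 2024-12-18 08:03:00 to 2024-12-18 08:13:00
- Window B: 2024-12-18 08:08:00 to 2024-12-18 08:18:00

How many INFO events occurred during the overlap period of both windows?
3

To find overlap events:

1. Window A: 2024-12-18 08:03:00 to 2024-12-18 08:13:00
2. Window B: 2024-12-18 08:08:00 to 2024-12-18 08:18:00
3. Overlap period: 2024-12-18 08:08:00 to 2024-12-18 08:13:00
4. Count INFO events in overlap: 3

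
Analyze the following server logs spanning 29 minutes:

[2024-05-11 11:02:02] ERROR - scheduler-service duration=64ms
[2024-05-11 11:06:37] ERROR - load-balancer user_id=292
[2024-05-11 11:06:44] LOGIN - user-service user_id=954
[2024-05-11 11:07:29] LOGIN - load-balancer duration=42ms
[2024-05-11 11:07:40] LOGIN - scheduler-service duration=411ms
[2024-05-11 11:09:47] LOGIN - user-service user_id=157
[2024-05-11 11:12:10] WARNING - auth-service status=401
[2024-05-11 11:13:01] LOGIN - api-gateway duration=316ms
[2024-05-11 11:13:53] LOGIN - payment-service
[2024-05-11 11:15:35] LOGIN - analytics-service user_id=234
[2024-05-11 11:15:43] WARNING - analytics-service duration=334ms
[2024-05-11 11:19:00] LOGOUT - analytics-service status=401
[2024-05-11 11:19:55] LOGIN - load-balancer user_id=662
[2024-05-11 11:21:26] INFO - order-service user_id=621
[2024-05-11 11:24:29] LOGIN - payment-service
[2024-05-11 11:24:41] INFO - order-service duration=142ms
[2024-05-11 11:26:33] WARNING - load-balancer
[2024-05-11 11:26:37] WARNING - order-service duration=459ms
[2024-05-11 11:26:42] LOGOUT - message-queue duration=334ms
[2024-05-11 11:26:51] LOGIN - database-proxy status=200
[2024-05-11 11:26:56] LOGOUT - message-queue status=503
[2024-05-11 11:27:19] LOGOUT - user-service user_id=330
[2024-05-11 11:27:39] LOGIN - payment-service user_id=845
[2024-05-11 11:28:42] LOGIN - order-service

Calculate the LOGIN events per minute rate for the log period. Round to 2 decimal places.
0.41

To calculate the rate:

1. Count total LOGIN events: 12
2. Total time period: 29 minutes
3. Rate = 12 / 29 = 0.41 events per minute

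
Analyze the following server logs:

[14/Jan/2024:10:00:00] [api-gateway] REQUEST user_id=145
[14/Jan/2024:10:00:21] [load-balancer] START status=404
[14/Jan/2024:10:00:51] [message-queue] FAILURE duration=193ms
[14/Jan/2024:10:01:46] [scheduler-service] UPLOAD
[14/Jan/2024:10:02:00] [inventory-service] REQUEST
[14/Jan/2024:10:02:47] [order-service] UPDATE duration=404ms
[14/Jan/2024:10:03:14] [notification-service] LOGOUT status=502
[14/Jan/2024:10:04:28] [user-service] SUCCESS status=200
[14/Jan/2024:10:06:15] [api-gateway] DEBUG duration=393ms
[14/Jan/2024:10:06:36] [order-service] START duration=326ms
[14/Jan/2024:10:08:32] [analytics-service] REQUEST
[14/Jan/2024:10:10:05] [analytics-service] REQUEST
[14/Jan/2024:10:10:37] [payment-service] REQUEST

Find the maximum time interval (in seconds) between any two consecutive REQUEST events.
392

To find the longest gap:

1. Extract all REQUEST events in chronological order
2. Calculate time differences between consecutive events
3. Find the maximum difference
4. Longest gap: 392 seconds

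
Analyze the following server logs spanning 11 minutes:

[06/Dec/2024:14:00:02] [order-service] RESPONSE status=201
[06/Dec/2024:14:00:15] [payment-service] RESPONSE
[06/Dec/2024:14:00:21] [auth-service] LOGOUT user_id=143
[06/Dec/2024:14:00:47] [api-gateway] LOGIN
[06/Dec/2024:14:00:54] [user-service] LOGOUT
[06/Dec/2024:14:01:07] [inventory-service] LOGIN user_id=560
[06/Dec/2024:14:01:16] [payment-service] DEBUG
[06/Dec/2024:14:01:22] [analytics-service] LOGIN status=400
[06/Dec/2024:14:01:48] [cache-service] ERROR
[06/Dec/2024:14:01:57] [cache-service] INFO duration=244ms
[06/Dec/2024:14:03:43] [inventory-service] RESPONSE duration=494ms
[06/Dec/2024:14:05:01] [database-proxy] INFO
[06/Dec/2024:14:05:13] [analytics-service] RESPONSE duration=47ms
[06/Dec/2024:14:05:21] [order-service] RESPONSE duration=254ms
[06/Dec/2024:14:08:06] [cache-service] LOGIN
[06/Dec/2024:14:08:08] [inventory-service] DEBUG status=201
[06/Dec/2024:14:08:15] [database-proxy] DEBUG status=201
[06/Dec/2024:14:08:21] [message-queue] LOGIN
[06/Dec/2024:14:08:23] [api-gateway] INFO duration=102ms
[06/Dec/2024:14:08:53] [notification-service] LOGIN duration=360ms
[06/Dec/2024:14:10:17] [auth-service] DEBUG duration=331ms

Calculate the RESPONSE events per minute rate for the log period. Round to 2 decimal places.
0.45

To calculate the rate:

1. Count total RESPONSE events: 5
2. Total time period: 11 minutes
3. Rate = 5 / 11 = 0.45 events per minute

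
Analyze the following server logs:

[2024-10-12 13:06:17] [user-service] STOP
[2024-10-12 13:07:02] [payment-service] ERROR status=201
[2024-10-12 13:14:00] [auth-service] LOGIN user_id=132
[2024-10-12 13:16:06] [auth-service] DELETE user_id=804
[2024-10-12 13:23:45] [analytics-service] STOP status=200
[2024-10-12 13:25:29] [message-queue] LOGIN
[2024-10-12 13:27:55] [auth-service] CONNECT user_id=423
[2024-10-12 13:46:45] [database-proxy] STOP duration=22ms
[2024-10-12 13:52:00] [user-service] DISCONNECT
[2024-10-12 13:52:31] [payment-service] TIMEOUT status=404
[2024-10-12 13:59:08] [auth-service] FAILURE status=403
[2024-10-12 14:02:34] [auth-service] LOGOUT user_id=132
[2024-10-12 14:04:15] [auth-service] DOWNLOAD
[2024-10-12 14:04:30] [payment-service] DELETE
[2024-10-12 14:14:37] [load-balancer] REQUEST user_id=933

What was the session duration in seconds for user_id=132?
2914

To calculate session duration:

1. Find LOGIN event for user_id=132: 2024-10-12 13:14:00
2. Find LOGOUT event for user_id=132: 2024-10-12 14:02:34
3. Session duration: 2024-10-12 14:02:34 - 2024-10-12 13:14:00 = 2914 seconds (48 minutes)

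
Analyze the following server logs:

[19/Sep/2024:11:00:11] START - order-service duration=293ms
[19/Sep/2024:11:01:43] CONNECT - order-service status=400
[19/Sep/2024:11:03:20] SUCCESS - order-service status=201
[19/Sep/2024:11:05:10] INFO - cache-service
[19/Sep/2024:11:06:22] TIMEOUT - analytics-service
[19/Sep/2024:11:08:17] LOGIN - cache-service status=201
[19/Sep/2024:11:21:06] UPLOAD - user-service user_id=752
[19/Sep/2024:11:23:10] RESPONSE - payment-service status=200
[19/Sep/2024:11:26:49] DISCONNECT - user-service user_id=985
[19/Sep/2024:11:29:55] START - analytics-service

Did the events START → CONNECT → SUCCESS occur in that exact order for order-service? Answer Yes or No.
Yes

To verify sequence order:

1. Find all events in sequence START → CONNECT → SUCCESS for order-service
2. Extract their timestamps
3. Check if timestamps are in ascending order
4. Result: Yes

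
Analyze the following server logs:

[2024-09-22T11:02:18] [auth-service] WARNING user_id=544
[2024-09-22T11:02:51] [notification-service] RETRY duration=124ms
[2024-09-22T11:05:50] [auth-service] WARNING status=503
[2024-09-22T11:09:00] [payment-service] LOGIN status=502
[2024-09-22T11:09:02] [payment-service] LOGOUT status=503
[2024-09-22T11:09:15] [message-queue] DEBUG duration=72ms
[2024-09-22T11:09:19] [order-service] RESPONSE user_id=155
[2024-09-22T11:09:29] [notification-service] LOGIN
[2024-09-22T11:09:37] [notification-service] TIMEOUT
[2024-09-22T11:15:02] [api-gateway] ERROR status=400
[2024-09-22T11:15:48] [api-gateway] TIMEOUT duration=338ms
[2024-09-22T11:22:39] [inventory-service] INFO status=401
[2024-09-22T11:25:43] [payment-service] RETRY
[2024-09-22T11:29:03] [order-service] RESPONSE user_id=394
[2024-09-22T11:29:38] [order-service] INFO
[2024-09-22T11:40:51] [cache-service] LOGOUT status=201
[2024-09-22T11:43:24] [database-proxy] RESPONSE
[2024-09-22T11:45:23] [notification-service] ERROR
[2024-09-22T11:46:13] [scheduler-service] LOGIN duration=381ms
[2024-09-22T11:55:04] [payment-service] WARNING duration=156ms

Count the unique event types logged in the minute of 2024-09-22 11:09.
5

To count unique event types:

1. Filter events in the minute starting at 2024-09-22 11:09
2. Extract event types from matching entries
3. Count unique types: 5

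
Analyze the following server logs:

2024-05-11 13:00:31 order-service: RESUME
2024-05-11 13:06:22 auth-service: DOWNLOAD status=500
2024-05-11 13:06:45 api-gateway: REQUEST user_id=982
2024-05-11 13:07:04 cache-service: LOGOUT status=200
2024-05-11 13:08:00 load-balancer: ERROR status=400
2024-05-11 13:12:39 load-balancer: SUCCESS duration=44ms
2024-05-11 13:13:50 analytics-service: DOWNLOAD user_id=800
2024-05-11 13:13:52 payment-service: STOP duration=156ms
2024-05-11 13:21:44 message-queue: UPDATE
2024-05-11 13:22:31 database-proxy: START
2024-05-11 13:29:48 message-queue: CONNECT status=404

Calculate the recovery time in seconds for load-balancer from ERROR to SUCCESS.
279

To calculate recovery time:

1. Find ERROR event for load-balancer: 2024-05-11 13:08:00
2. Find next SUCCESS event for load-balancer: 2024-05-11 13:12:39
3. Recovery time: 2024-05-11 13:12:39 - 2024-05-11 13:08:00 = 279 seconds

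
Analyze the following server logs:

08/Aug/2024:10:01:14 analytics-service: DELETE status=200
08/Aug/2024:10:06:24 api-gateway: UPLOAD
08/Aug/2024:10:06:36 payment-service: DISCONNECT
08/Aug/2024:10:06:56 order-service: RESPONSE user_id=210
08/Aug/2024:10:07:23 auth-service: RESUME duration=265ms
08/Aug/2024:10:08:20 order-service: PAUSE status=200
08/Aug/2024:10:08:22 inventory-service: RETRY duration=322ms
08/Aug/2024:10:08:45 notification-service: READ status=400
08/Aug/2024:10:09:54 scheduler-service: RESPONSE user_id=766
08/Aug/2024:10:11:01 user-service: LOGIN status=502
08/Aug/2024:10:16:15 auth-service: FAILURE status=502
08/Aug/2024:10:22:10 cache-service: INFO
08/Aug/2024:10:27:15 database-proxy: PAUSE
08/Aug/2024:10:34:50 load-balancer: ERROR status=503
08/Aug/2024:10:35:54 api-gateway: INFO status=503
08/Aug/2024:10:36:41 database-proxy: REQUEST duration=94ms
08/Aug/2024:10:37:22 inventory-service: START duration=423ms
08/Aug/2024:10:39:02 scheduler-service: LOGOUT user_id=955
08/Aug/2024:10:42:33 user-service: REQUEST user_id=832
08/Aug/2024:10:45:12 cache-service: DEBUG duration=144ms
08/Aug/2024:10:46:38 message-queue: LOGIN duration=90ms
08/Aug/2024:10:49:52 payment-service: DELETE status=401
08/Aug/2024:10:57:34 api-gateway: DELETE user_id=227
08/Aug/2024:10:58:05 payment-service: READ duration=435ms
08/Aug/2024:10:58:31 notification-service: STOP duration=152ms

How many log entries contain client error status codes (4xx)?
2

To find matching entries:

1. Pattern to match: client error status codes (4xx)
2. Scan each log entry for the pattern
3. Count matches: 2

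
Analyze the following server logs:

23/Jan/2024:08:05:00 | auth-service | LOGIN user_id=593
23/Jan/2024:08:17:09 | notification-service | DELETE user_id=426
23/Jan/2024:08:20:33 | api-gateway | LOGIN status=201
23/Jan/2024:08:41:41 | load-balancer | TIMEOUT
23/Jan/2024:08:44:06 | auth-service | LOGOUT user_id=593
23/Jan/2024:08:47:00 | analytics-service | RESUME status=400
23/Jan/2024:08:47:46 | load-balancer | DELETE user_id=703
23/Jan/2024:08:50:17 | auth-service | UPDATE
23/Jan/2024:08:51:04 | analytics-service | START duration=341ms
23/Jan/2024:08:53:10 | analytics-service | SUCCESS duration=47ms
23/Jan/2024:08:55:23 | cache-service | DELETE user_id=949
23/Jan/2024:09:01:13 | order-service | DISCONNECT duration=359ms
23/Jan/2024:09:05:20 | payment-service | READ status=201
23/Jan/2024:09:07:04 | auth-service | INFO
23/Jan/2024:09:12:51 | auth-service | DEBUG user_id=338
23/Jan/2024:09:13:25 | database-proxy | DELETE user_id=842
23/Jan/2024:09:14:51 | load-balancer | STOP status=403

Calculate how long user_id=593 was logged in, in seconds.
2346

To calculate session duration:

1. Find LOGIN event for user_id=593: 23/Jan/2024:08:05:00
2. Find LOGOUT event for user_id=593: 23/Jan/2024:08:44:06
3. Session duration: 23/Jan/2024:08:44:06 - 23/Jan/2024:08:05:00 = 2346 seconds (39 minutes)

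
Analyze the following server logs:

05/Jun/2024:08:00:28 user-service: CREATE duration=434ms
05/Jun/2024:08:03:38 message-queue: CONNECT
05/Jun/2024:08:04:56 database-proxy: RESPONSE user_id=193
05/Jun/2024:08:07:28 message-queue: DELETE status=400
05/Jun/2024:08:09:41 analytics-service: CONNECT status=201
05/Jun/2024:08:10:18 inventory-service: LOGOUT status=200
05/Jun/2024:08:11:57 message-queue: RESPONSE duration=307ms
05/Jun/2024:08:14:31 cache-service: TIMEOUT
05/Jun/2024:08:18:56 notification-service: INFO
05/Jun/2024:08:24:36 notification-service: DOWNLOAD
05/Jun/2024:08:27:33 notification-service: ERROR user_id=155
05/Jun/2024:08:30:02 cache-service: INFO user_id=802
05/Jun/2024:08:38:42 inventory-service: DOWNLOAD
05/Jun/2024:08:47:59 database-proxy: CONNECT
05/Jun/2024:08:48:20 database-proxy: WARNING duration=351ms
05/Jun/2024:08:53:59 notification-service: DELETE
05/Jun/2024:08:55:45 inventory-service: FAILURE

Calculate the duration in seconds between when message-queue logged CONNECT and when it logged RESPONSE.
499

To find the time between events:

1. Locate the first CONNECT event for message-queue: 05/Jun/2024:08:03:38
2. Locate the first RESPONSE event for message-queue: 05/Jun/2024:08:11:57
3. Calculate the difference: 05/Jun/2024:08:11:57 - 05/Jun/2024:08:03:38 = 499 seconds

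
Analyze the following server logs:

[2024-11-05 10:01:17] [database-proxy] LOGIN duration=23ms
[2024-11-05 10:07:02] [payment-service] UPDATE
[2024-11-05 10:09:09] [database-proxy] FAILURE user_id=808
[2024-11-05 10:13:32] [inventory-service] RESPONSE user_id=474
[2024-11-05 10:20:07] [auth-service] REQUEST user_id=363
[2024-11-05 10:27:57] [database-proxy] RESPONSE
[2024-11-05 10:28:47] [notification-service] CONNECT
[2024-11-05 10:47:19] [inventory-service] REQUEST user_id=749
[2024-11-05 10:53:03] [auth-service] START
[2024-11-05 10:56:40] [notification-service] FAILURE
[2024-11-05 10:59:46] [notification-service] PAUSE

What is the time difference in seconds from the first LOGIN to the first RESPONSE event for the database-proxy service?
1600

To find the time between events:

1. Locate the first LOGIN event for database-proxy: 2024-11-05 10:01:17
2. Locate the first RESPONSE event for database-proxy: 2024-11-05 10:27:57
3. Calculate the difference: 2024-11-05 10:27:57 - 2024-11-05 10:01:17 = 1600 seconds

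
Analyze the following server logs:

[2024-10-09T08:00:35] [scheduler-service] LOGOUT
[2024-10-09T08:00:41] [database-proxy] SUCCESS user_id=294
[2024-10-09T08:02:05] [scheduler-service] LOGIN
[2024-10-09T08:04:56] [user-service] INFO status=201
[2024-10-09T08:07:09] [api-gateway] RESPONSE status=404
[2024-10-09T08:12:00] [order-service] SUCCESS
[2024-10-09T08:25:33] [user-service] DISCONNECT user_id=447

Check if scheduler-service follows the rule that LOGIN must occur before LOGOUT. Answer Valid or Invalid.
Invalid

To validate ordering:

1. Required order: LOGIN → LOGOUT
2. Rule: LOGIN must occur before LOGOUT
3. Check actual order of events for scheduler-service
4. Result: Invalid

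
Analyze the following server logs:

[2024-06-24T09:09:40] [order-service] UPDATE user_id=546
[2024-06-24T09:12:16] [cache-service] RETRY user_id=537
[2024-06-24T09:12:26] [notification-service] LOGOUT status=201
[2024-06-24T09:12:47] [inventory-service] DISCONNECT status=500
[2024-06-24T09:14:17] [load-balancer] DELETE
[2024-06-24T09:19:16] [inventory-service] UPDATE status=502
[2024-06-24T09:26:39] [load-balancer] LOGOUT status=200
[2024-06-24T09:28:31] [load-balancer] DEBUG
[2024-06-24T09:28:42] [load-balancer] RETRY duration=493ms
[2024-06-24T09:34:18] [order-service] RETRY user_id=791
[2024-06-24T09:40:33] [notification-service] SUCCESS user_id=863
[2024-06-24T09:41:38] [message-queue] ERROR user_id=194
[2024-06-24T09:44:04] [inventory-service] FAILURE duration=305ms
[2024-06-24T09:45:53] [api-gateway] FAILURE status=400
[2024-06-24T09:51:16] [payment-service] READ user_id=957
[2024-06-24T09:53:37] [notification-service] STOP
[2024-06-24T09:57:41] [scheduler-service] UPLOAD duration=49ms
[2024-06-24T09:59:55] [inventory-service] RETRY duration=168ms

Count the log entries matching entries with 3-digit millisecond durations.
3

To find matching entries:

1. Pattern to match: entries with 3-digit millisecond durations
2. Scan each log entry for the pattern
3. Count matches: 3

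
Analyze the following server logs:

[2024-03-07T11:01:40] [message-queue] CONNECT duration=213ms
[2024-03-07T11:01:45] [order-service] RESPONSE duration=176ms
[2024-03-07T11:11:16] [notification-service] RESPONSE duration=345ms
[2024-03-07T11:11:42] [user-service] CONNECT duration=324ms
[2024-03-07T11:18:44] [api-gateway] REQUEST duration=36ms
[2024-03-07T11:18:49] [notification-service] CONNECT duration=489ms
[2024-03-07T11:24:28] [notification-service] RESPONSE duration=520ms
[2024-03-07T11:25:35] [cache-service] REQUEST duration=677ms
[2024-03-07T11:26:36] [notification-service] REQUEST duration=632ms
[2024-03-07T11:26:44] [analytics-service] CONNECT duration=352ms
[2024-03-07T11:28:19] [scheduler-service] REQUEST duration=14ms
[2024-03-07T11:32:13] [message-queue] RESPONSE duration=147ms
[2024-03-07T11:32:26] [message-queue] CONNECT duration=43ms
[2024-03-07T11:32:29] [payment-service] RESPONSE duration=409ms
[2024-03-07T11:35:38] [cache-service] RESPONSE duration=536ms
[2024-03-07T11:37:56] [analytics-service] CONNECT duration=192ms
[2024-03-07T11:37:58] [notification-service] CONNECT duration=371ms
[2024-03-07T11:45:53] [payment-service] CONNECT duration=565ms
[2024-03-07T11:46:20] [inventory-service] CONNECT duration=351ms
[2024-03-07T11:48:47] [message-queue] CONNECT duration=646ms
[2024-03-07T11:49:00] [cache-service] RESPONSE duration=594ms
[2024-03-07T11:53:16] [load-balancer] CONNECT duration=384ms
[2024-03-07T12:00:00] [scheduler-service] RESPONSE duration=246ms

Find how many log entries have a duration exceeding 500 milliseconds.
7

To count timeouts:

1. Threshold: 500ms
2. Extract duration from each log entry
3. Count entries where duration > 500
4. Timeout count: 7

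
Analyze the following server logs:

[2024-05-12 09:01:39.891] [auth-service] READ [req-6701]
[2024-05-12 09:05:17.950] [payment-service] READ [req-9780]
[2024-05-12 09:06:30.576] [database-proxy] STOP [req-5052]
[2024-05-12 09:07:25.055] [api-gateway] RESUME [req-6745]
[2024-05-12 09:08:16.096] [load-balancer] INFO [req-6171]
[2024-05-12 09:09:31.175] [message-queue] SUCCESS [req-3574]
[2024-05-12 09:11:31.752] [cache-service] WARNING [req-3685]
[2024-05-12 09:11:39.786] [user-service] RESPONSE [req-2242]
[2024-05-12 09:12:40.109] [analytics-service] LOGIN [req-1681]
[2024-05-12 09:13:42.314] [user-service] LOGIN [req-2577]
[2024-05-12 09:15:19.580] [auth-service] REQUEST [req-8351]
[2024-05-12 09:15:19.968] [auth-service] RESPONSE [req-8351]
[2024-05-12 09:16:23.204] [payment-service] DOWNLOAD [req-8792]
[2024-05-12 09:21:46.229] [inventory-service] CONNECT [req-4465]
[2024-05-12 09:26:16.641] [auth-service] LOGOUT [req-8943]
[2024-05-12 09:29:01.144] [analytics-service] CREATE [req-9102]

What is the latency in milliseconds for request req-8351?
388

To calculate latency:

1. Find REQUEST with id req-8351: 2024-05-12 09:15:19.580
2. Find RESPONSE with id req-8351: 2024-05-12 09:15:19.968
3. Latency: 2024-05-12 09:15:19.968 - 2024-05-12 09:15:19.580 = 388ms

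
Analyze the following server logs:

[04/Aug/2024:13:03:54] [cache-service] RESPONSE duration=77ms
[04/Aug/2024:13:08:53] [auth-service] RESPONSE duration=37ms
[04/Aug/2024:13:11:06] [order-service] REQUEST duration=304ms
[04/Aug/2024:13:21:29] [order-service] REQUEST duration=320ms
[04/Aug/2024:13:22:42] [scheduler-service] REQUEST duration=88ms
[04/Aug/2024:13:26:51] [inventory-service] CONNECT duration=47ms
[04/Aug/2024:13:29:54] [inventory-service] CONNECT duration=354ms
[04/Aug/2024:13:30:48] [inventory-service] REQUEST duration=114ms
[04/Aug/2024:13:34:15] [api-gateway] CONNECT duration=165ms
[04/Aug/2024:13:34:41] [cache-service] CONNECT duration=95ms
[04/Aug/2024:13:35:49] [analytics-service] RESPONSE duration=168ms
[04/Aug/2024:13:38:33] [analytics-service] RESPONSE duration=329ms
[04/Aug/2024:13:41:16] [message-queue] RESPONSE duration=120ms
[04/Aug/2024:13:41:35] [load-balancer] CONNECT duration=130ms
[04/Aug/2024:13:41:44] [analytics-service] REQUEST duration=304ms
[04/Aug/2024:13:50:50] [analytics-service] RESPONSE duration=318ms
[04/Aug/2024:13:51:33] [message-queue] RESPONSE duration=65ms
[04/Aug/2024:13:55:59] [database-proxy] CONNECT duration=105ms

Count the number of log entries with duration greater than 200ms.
6

To count timeouts:

1. Threshold: 200ms
2. Extract duration from each log entry
3. Count entries where duration > 200
4. Timeout count: 6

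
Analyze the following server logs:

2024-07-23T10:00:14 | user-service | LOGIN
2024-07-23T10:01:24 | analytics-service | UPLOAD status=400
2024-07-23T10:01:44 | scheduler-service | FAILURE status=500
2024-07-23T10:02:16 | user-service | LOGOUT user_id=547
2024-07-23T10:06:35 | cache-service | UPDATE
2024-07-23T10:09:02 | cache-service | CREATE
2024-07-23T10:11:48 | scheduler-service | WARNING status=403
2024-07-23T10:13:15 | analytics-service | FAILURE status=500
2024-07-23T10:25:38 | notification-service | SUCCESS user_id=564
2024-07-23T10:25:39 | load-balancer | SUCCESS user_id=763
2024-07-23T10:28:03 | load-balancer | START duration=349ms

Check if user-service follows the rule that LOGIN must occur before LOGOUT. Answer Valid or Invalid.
Valid

To validate ordering:

1. Required order: LOGIN → LOGOUT
2. Rule: LOGIN must occur before LOGOUT
3. Check actual order of events for user-service
4. Result: Valid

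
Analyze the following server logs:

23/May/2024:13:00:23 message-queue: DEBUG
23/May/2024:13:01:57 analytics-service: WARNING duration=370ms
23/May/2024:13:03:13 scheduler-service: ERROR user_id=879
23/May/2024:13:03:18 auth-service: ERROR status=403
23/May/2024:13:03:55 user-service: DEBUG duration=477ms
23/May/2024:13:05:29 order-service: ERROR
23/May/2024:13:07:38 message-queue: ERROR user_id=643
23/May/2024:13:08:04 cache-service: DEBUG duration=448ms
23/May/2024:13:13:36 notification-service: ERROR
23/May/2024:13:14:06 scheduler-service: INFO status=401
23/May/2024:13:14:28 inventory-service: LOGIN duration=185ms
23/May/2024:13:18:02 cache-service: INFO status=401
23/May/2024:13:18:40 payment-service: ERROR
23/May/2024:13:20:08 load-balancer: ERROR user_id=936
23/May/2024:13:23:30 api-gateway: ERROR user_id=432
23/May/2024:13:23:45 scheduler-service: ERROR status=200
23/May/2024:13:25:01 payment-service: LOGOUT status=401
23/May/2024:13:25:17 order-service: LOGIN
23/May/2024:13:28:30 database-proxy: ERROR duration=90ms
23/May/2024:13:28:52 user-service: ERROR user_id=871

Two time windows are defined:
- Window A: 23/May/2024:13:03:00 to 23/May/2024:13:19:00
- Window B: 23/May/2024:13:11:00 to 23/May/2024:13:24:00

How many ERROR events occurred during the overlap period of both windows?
2

To find overlap events:

1. Window A: 23/May/2024:13:03:00 to 23/May/2024:13:19:00
2. Window B: 23/May/2024:13:11:00 to 23/May/2024:13:24:00
3. Overlap period: 23/May/2024:13:11:00 to 23/May/2024:13:19:00
4. Count ERROR events in overlap: 2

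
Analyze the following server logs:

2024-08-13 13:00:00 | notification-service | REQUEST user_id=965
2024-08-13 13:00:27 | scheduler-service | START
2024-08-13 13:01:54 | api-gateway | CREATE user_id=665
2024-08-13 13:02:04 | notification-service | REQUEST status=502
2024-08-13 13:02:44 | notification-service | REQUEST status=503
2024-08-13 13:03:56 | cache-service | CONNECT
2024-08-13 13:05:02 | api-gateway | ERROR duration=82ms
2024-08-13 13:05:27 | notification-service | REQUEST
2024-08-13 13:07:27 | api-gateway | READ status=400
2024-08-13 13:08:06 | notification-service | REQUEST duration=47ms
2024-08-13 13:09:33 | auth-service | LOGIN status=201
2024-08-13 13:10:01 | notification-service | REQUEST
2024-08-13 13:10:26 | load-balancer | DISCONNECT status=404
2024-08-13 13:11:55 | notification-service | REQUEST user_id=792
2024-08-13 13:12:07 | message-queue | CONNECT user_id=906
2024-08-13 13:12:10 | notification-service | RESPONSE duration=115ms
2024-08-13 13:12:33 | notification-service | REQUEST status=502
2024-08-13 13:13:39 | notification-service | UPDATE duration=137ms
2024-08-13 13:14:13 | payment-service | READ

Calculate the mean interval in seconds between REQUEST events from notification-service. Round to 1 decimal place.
107.6

To calculate average interval:

1. Find all REQUEST events for notification-service in order
2. Calculate time gaps between consecutive events
3. Compute mean of gaps: 753 / 7 = 107.6 seconds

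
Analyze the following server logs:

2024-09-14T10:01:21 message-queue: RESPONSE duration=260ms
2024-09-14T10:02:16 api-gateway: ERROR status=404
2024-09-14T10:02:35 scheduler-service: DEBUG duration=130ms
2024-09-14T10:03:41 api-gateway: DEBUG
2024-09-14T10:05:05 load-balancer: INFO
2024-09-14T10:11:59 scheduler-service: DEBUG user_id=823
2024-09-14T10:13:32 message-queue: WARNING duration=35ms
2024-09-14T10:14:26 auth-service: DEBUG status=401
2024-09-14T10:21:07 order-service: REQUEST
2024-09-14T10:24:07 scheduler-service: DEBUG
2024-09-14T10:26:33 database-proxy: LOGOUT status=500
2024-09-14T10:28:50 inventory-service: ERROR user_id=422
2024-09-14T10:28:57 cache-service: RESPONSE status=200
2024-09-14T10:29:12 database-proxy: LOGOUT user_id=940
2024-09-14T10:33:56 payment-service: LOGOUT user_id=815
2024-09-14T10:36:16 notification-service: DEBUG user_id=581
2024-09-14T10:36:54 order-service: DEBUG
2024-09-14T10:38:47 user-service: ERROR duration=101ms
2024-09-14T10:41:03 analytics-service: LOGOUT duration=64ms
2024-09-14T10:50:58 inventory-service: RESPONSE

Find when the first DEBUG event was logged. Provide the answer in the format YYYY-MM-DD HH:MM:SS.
2024-09-14 10:02:35

To find the first event:

1. Filter for all DEBUG events
2. Sort by timestamp
3. Select the first one
4. Timestamp: 2024-09-14 10:02:35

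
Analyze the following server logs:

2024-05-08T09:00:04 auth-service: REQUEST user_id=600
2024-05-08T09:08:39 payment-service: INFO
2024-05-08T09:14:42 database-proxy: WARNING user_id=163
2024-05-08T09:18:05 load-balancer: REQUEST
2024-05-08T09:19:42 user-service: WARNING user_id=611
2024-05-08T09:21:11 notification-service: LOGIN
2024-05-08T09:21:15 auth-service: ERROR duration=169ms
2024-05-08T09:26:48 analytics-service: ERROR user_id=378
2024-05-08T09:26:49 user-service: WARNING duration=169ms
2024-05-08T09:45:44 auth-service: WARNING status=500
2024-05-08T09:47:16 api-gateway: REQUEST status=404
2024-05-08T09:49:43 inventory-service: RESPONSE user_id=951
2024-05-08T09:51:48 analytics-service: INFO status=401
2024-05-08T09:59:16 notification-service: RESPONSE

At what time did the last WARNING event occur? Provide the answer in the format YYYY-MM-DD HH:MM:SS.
2024-05-08 09:45:44

To find the last event:

1. Filter for all WARNING events
2. Sort by timestamp
3. Select the last one
4. Timestamp: 2024-05-08 09:45:44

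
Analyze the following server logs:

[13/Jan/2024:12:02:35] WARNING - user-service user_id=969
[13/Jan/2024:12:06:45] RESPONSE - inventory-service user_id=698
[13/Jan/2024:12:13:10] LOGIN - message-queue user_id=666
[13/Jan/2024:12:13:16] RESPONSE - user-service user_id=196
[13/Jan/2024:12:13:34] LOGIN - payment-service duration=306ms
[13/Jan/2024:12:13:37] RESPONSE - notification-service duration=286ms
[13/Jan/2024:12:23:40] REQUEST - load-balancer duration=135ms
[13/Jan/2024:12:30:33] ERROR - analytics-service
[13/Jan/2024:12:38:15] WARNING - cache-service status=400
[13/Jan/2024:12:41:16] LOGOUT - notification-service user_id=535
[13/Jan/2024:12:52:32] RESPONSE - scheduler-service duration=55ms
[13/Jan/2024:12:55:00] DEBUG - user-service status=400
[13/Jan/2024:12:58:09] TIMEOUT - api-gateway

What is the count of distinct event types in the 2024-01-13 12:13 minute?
2

To count unique event types:

1. Filter events in the minute starting at 2024-01-13 12:13
2. Extract event types from matching entries
3. Count unique types: 2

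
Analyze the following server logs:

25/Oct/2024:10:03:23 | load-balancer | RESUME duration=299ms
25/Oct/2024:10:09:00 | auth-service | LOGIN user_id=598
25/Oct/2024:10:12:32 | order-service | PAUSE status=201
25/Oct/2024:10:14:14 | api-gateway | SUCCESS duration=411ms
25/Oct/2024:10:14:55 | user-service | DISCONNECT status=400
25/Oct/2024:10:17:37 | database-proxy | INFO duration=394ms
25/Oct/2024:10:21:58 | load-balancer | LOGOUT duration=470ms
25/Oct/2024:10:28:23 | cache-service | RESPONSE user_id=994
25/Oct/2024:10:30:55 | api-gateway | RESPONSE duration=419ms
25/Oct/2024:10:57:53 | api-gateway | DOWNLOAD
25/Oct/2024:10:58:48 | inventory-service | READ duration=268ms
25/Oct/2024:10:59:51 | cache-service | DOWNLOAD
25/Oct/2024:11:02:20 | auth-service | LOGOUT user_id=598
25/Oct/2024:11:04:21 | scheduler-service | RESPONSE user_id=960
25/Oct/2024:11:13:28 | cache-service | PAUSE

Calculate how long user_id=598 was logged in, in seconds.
3200

To calculate session duration:

1. Find LOGIN event for user_id=598: 25/Oct/2024:10:09:00
2. Find LOGOUT event for user_id=598: 25/Oct/2024:11:02:20
3. Session duration: 25/Oct/2024:11:02:20 - 25/Oct/2024:10:09:00 = 3200 seconds (53 minutes)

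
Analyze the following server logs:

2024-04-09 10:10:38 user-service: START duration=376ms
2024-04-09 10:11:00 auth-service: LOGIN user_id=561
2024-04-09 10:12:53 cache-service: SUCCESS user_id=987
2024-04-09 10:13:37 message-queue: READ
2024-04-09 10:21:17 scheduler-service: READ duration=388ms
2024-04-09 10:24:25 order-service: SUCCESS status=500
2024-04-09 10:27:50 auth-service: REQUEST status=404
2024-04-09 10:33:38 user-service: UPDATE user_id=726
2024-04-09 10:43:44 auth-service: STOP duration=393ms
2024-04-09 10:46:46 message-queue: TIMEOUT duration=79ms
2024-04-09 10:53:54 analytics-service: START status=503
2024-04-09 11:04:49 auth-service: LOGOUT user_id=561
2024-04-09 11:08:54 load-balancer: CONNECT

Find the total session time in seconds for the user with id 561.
3229

To calculate session duration:

1. Find LOGIN event for user_id=561: 2024-04-09 10:11:00
2. Find LOGOUT event for user_id=561: 2024-04-09 11:04:49
3. Session duration: 2024-04-09 11:04:49 - 2024-04-09 10:11:00 = 3229 seconds (53 minutes)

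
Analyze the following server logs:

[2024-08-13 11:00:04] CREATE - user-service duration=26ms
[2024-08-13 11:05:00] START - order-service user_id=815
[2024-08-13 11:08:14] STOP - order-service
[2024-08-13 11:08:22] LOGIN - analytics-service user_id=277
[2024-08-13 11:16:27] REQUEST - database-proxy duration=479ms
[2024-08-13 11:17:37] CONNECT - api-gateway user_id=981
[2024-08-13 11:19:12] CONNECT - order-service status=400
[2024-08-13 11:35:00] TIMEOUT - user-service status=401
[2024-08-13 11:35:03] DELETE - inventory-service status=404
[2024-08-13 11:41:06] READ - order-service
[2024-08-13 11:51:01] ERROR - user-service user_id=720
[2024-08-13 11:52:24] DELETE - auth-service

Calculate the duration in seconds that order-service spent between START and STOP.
194

To calculate state duration:

1. Find START event for order-service: 2024-08-13 11:05:00
2. Find STOP event for order-service: 2024-08-13 11:08:14
3. Calculate duration: 2024-08-13 11:08:14 - 2024-08-13 11:05:00 = 194 seconds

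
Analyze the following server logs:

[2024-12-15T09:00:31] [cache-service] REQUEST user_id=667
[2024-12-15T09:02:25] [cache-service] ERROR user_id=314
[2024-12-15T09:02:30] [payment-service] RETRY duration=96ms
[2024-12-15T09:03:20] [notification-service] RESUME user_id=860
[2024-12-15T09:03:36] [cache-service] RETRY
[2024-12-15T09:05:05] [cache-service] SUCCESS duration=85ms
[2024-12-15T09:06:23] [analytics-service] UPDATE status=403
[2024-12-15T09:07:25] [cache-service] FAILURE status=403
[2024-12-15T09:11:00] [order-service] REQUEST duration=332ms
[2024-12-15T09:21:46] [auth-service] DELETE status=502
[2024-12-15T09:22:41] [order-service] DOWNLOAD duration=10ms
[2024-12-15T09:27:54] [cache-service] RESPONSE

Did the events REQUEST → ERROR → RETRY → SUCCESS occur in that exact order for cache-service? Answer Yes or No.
Yes

To verify sequence order:

1. Find all events in sequence REQUEST → ERROR → RETRY → SUCCESS for cache-service
2. Extract their timestamps
3. Check if timestamps are in ascending order
4. Result: Yes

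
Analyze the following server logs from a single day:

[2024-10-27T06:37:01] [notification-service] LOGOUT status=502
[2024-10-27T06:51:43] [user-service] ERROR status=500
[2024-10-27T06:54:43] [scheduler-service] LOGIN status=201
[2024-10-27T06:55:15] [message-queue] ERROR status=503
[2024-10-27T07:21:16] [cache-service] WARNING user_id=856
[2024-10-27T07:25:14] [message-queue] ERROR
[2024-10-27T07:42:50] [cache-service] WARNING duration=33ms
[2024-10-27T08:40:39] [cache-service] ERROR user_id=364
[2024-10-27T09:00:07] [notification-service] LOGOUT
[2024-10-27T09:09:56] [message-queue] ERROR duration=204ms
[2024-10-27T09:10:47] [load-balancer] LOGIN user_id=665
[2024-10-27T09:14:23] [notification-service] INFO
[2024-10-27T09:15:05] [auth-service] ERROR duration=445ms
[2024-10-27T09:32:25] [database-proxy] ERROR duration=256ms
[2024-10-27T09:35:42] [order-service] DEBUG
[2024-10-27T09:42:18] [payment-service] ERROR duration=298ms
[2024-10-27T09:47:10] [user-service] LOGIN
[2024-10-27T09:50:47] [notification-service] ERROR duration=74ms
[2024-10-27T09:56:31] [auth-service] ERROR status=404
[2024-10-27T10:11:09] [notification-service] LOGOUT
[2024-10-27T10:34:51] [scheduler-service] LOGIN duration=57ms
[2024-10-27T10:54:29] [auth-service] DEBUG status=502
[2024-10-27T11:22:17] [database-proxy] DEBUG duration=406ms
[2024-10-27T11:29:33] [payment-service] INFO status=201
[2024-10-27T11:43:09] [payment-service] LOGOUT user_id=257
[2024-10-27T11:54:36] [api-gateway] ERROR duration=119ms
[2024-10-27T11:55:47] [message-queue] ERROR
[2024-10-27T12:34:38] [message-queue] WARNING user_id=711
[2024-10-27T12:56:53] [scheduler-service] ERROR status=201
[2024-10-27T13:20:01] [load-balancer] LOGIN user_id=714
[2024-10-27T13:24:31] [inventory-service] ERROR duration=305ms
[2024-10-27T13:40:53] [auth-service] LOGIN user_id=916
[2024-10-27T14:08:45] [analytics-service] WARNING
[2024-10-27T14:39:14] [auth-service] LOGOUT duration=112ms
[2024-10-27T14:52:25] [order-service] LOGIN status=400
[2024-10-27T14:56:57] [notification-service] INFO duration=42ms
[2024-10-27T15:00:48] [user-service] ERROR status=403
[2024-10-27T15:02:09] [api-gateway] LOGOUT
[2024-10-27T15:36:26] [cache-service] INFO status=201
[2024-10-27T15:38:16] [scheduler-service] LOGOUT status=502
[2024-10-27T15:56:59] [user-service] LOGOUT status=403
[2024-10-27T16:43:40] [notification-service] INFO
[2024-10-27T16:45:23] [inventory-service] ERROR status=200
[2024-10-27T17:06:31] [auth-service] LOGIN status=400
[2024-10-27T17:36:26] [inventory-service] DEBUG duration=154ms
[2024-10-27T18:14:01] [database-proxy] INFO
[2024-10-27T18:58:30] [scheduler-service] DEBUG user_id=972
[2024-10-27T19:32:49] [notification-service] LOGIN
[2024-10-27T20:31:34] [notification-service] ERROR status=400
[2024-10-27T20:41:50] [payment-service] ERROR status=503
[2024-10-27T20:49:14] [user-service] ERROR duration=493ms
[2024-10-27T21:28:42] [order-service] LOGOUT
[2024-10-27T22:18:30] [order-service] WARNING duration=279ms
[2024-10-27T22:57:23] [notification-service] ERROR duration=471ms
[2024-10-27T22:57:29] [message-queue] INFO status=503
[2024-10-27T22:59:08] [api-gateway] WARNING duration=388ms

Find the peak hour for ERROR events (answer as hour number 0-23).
9

To find the peak hour:

1. Group all ERROR events by hour
2. Count events in each hour
3. Find hour with maximum count
4. Peak hour: 9 (with 6 events)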